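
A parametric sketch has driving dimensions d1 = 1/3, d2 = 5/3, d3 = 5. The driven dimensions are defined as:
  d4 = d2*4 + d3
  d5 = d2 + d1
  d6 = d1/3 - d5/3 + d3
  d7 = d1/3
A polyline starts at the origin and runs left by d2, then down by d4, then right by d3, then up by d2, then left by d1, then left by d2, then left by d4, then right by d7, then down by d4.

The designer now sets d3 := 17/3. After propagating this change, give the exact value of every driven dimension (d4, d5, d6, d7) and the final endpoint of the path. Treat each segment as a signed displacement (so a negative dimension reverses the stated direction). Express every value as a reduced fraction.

d4 = 37/3
d5 = 2
d6 = 46/9
d7 = 1/9
endpoint = (-92/9, -23)

Apply edit: d3 := 17/3
  d4 = d2*4 + d3 = 37/3
  d5 = d2 + d1 = 2
  d6 = d1/3 - d5/3 + d3 = 46/9
  d7 = d1/3 = 1/9
Walk from origin (0, 0):
  seg 1: left by d2 = 5/3 → (-5/3, 0)
  seg 2: down by d4 = 37/3 → (-5/3, -37/3)
  seg 3: right by d3 = 17/3 → (4, -37/3)
  seg 4: up by d2 = 5/3 → (4, -32/3)
  seg 5: left by d1 = 1/3 → (11/3, -32/3)
  seg 6: left by d2 = 5/3 → (2, -32/3)
  seg 7: left by d4 = 37/3 → (-31/3, -32/3)
  seg 8: right by d7 = 1/9 → (-92/9, -32/3)
  seg 9: down by d4 = 37/3 → (-92/9, -23)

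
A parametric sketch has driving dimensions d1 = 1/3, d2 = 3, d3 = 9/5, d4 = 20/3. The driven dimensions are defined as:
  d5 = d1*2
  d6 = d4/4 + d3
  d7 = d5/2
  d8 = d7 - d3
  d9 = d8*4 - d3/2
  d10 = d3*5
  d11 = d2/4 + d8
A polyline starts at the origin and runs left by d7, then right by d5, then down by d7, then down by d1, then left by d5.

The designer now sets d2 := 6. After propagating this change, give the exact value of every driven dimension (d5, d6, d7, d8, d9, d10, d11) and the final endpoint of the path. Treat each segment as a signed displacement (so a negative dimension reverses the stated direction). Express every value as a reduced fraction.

d5 = 2/3
d6 = 52/15
d7 = 1/3
d8 = -22/15
d9 = -203/30
d10 = 9
d11 = 1/30
endpoint = (-1/3, -2/3)

Apply edit: d2 := 6
  d5 = d1*2 = 2/3
  d6 = d4/4 + d3 = 52/15
  d7 = d5/2 = 1/3
  d8 = d7 - d3 = -22/15
  d9 = d8*4 - d3/2 = -203/30
  d10 = d3*5 = 9
  d11 = d2/4 + d8 = 1/30
Walk from origin (0, 0):
  seg 1: left by d7 = 1/3 → (-1/3, 0)
  seg 2: right by d5 = 2/3 → (1/3, 0)
  seg 3: down by d7 = 1/3 → (1/3, -1/3)
  seg 4: down by d1 = 1/3 → (1/3, -2/3)
  seg 5: left by d5 = 2/3 → (-1/3, -2/3)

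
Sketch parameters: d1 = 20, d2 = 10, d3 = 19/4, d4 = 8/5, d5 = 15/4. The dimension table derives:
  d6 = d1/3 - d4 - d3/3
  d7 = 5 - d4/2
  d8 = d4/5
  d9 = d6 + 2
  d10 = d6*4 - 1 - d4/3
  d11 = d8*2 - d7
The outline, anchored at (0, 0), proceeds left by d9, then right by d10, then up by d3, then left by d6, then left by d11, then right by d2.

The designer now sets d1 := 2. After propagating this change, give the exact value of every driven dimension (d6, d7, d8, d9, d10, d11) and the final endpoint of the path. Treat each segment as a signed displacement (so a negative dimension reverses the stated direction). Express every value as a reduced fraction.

Apply edit: d1 := 2
  d6 = d1/3 - d4 - d3/3 = -151/60
  d7 = 5 - d4/2 = 21/5
  d8 = d4/5 = 8/25
  d9 = d6 + 2 = -31/60
  d10 = d6*4 - 1 - d4/3 = -58/5
  d11 = d8*2 - d7 = -89/25
Walk from origin (0, 0):
  seg 1: left by d9 = -31/60 → (31/60, 0)
  seg 2: right by d10 = -58/5 → (-133/12, 0)
  seg 3: up by d3 = 19/4 → (-133/12, 19/4)
  seg 4: left by d6 = -151/60 → (-257/30, 19/4)
  seg 5: left by d11 = -89/25 → (-751/150, 19/4)
  seg 6: right by d2 = 10 → (749/150, 19/4)

d6 = -151/60
d7 = 21/5
d8 = 8/25
d9 = -31/60
d10 = -58/5
d11 = -89/25
endpoint = (749/150, 19/4)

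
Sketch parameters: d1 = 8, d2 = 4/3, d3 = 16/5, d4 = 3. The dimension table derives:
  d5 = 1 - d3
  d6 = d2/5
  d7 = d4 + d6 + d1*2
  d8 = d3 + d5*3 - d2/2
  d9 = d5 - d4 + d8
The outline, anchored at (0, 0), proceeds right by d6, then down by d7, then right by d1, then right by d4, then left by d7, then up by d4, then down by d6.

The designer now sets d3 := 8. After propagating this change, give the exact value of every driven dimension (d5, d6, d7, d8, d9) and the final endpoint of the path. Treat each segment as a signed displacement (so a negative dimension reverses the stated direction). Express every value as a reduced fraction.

Apply edit: d3 := 8
  d5 = 1 - d3 = -7
  d6 = d2/5 = 4/15
  d7 = d4 + d6 + d1*2 = 289/15
  d8 = d3 + d5*3 - d2/2 = -41/3
  d9 = d5 - d4 + d8 = -71/3
Walk from origin (0, 0):
  seg 1: right by d6 = 4/15 → (4/15, 0)
  seg 2: down by d7 = 289/15 → (4/15, -289/15)
  seg 3: right by d1 = 8 → (124/15, -289/15)
  seg 4: right by d4 = 3 → (169/15, -289/15)
  seg 5: left by d7 = 289/15 → (-8, -289/15)
  seg 6: up by d4 = 3 → (-8, -244/15)
  seg 7: down by d6 = 4/15 → (-8, -248/15)

d5 = -7
d6 = 4/15
d7 = 289/15
d8 = -41/3
d9 = -71/3
endpoint = (-8, -248/15)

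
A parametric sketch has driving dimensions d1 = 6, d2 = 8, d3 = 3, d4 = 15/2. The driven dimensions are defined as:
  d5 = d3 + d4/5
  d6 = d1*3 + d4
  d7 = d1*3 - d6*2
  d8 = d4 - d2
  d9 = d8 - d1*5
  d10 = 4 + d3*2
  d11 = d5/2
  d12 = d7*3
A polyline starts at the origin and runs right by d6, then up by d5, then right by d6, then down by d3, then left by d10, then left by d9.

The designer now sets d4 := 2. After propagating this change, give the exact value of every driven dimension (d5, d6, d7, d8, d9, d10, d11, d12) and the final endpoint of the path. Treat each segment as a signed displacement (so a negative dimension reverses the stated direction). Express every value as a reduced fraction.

d5 = 17/5
d6 = 20
d7 = -22
d8 = -6
d9 = -36
d10 = 10
d11 = 17/10
d12 = -66
endpoint = (66, 2/5)

Apply edit: d4 := 2
  d5 = d3 + d4/5 = 17/5
  d6 = d1*3 + d4 = 20
  d7 = d1*3 - d6*2 = -22
  d8 = d4 - d2 = -6
  d9 = d8 - d1*5 = -36
  d10 = 4 + d3*2 = 10
  d11 = d5/2 = 17/10
  d12 = d7*3 = -66
Walk from origin (0, 0):
  seg 1: right by d6 = 20 → (20, 0)
  seg 2: up by d5 = 17/5 → (20, 17/5)
  seg 3: right by d6 = 20 → (40, 17/5)
  seg 4: down by d3 = 3 → (40, 2/5)
  seg 5: left by d10 = 10 → (30, 2/5)
  seg 6: left by d9 = -36 → (66, 2/5)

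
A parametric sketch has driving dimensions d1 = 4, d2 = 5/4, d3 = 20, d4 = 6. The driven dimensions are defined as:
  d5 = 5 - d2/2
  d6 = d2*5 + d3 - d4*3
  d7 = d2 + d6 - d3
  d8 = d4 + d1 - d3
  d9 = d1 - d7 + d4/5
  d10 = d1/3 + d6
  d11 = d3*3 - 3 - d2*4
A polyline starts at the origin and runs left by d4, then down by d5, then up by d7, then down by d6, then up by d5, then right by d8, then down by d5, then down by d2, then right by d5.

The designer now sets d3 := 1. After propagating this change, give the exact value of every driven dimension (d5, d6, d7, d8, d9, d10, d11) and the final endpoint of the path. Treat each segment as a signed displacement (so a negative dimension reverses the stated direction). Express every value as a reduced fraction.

d5 = 35/8
d6 = -43/4
d7 = -21/2
d8 = 9
d9 = 157/10
d10 = -113/12
d11 = -5
endpoint = (59/8, -43/8)

Apply edit: d3 := 1
  d5 = 5 - d2/2 = 35/8
  d6 = d2*5 + d3 - d4*3 = -43/4
  d7 = d2 + d6 - d3 = -21/2
  d8 = d4 + d1 - d3 = 9
  d9 = d1 - d7 + d4/5 = 157/10
  d10 = d1/3 + d6 = -113/12
  d11 = d3*3 - 3 - d2*4 = -5
Walk from origin (0, 0):
  seg 1: left by d4 = 6 → (-6, 0)
  seg 2: down by d5 = 35/8 → (-6, -35/8)
  seg 3: up by d7 = -21/2 → (-6, -119/8)
  seg 4: down by d6 = -43/4 → (-6, -33/8)
  seg 5: up by d5 = 35/8 → (-6, 1/4)
  seg 6: right by d8 = 9 → (3, 1/4)
  seg 7: down by d5 = 35/8 → (3, -33/8)
  seg 8: down by d2 = 5/4 → (3, -43/8)
  seg 9: right by d5 = 35/8 → (59/8, -43/8)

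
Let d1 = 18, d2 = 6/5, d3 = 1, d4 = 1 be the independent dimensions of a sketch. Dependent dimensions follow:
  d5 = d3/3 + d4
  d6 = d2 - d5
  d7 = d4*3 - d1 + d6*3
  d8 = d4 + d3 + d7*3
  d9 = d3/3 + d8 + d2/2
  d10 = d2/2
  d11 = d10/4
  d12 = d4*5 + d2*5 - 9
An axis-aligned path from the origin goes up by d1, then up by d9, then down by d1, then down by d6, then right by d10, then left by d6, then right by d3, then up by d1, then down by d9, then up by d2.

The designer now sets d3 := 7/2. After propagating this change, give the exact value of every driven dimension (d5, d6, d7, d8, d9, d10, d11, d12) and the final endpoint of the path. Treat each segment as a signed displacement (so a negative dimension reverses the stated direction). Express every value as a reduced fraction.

d5 = 13/6
d6 = -29/30
d7 = -179/10
d8 = -246/5
d9 = -1423/30
d10 = 3/5
d11 = 3/20
d12 = 2
endpoint = (76/15, 121/6)

Apply edit: d3 := 7/2
  d5 = d3/3 + d4 = 13/6
  d6 = d2 - d5 = -29/30
  d7 = d4*3 - d1 + d6*3 = -179/10
  d8 = d4 + d3 + d7*3 = -246/5
  d9 = d3/3 + d8 + d2/2 = -1423/30
  d10 = d2/2 = 3/5
  d11 = d10/4 = 3/20
  d12 = d4*5 + d2*5 - 9 = 2
Walk from origin (0, 0):
  seg 1: up by d1 = 18 → (0, 18)
  seg 2: up by d9 = -1423/30 → (0, -883/30)
  seg 3: down by d1 = 18 → (0, -1423/30)
  seg 4: down by d6 = -29/30 → (0, -697/15)
  seg 5: right by d10 = 3/5 → (3/5, -697/15)
  seg 6: left by d6 = -29/30 → (47/30, -697/15)
  seg 7: right by d3 = 7/2 → (76/15, -697/15)
  seg 8: up by d1 = 18 → (76/15, -427/15)
  seg 9: down by d9 = -1423/30 → (76/15, 569/30)
  seg 10: up by d2 = 6/5 → (76/15, 121/6)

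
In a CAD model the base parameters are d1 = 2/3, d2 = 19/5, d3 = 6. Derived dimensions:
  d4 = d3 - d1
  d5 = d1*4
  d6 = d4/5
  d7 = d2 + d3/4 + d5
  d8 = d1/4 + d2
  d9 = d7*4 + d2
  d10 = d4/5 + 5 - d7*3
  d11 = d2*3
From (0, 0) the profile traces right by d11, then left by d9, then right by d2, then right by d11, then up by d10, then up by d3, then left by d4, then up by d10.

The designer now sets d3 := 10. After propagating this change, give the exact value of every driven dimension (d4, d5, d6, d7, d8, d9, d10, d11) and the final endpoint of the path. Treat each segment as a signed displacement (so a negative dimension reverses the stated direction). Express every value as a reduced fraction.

Apply edit: d3 := 10
  d4 = d3 - d1 = 28/3
  d5 = d1*4 = 8/3
  d6 = d4/5 = 28/15
  d7 = d2 + d3/4 + d5 = 269/30
  d8 = d1/4 + d2 = 119/30
  d9 = d7*4 + d2 = 119/3
  d10 = d4/5 + 5 - d7*3 = -601/30
  d11 = d2*3 = 57/5
Walk from origin (0, 0):
  seg 1: right by d11 = 57/5 → (57/5, 0)
  seg 2: left by d9 = 119/3 → (-424/15, 0)
  seg 3: right by d2 = 19/5 → (-367/15, 0)
  seg 4: right by d11 = 57/5 → (-196/15, 0)
  seg 5: up by d10 = -601/30 → (-196/15, -601/30)
  seg 6: up by d3 = 10 → (-196/15, -301/30)
  seg 7: left by d4 = 28/3 → (-112/5, -301/30)
  seg 8: up by d10 = -601/30 → (-112/5, -451/15)

d4 = 28/3
d5 = 8/3
d6 = 28/15
d7 = 269/30
d8 = 119/30
d9 = 119/3
d10 = -601/30
d11 = 57/5
endpoint = (-112/5, -451/15)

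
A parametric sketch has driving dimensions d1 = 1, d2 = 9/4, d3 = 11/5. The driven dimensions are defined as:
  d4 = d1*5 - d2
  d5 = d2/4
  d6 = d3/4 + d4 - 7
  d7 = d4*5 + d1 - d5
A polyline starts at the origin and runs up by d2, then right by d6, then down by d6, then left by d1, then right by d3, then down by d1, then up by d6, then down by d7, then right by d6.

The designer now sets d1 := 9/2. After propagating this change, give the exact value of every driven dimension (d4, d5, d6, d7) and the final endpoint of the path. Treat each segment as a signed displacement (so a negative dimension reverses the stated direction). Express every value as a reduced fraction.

Apply edit: d1 := 9/2
  d4 = d1*5 - d2 = 81/4
  d5 = d2/4 = 9/16
  d6 = d3/4 + d4 - 7 = 69/5
  d7 = d4*5 + d1 - d5 = 1683/16
Walk from origin (0, 0):
  seg 1: up by d2 = 9/4 → (0, 9/4)
  seg 2: right by d6 = 69/5 → (69/5, 9/4)
  seg 3: down by d6 = 69/5 → (69/5, -231/20)
  seg 4: left by d1 = 9/2 → (93/10, -231/20)
  seg 5: right by d3 = 11/5 → (23/2, -231/20)
  seg 6: down by d1 = 9/2 → (23/2, -321/20)
  seg 7: up by d6 = 69/5 → (23/2, -9/4)
  seg 8: down by d7 = 1683/16 → (23/2, -1719/16)
  seg 9: right by d6 = 69/5 → (253/10, -1719/16)

d4 = 81/4
d5 = 9/16
d6 = 69/5
d7 = 1683/16
endpoint = (253/10, -1719/16)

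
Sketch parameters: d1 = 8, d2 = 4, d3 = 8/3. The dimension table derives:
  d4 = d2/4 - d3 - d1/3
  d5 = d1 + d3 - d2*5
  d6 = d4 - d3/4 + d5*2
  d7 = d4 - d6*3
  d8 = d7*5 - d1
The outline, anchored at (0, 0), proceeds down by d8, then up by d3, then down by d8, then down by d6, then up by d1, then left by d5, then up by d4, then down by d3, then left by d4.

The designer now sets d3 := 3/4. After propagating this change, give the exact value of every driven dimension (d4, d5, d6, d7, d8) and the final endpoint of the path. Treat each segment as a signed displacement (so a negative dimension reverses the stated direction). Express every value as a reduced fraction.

Apply edit: d3 := 3/4
  d4 = d2/4 - d3 - d1/3 = -29/12
  d5 = d1 + d3 - d2*5 = -45/4
  d6 = d4 - d3/4 + d5*2 = -1205/48
  d7 = d4 - d6*3 = 3499/48
  d8 = d7*5 - d1 = 17111/48
Walk from origin (0, 0):
  seg 1: down by d8 = 17111/48 → (0, -17111/48)
  seg 2: up by d3 = 3/4 → (0, -17075/48)
  seg 3: down by d8 = 17111/48 → (0, -17093/24)
  seg 4: down by d6 = -1205/48 → (0, -32981/48)
  seg 5: up by d1 = 8 → (0, -32597/48)
  seg 6: left by d5 = -45/4 → (45/4, -32597/48)
  seg 7: up by d4 = -29/12 → (45/4, -32713/48)
  seg 8: down by d3 = 3/4 → (45/4, -32749/48)
  seg 9: left by d4 = -29/12 → (41/3, -32749/48)

d4 = -29/12
d5 = -45/4
d6 = -1205/48
d7 = 3499/48
d8 = 17111/48
endpoint = (41/3, -32749/48)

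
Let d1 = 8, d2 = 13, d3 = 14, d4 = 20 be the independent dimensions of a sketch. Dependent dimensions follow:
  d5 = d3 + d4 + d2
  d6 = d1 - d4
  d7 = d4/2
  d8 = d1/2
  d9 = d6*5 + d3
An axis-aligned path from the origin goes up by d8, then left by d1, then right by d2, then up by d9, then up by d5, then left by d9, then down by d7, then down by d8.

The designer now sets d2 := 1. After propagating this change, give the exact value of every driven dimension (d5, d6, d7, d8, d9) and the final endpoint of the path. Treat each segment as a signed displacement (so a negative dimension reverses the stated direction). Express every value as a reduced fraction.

Apply edit: d2 := 1
  d5 = d3 + d4 + d2 = 35
  d6 = d1 - d4 = -12
  d7 = d4/2 = 10
  d8 = d1/2 = 4
  d9 = d6*5 + d3 = -46
Walk from origin (0, 0):
  seg 1: up by d8 = 4 → (0, 4)
  seg 2: left by d1 = 8 → (-8, 4)
  seg 3: right by d2 = 1 → (-7, 4)
  seg 4: up by d9 = -46 → (-7, -42)
  seg 5: up by d5 = 35 → (-7, -7)
  seg 6: left by d9 = -46 → (39, -7)
  seg 7: down by d7 = 10 → (39, -17)
  seg 8: down by d8 = 4 → (39, -21)

d5 = 35
d6 = -12
d7 = 10
d8 = 4
d9 = -46
endpoint = (39, -21)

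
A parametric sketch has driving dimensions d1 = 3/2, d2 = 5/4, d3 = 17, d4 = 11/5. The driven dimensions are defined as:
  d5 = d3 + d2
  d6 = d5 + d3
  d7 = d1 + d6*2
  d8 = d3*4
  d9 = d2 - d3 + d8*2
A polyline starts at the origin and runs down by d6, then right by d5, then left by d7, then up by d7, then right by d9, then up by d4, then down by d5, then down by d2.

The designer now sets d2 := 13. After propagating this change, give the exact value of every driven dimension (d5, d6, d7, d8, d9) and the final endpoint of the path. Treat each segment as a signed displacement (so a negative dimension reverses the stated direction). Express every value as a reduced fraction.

Apply edit: d2 := 13
  d5 = d3 + d2 = 30
  d6 = d5 + d3 = 47
  d7 = d1 + d6*2 = 191/2
  d8 = d3*4 = 68
  d9 = d2 - d3 + d8*2 = 132
Walk from origin (0, 0):
  seg 1: down by d6 = 47 → (0, -47)
  seg 2: right by d5 = 30 → (30, -47)
  seg 3: left by d7 = 191/2 → (-131/2, -47)
  seg 4: up by d7 = 191/2 → (-131/2, 97/2)
  seg 5: right by d9 = 132 → (133/2, 97/2)
  seg 6: up by d4 = 11/5 → (133/2, 507/10)
  seg 7: down by d5 = 30 → (133/2, 207/10)
  seg 8: down by d2 = 13 → (133/2, 77/10)

d5 = 30
d6 = 47
d7 = 191/2
d8 = 68
d9 = 132
endpoint = (133/2, 77/10)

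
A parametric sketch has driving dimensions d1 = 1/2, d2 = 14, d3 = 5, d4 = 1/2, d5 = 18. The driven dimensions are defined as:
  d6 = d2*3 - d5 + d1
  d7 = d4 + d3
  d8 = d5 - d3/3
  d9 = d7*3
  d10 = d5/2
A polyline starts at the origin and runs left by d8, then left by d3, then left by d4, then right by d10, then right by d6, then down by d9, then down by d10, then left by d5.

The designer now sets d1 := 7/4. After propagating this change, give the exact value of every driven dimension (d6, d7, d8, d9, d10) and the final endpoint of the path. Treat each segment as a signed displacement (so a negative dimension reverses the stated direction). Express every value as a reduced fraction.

Apply edit: d1 := 7/4
  d6 = d2*3 - d5 + d1 = 103/4
  d7 = d4 + d3 = 11/2
  d8 = d5 - d3/3 = 49/3
  d9 = d7*3 = 33/2
  d10 = d5/2 = 9
Walk from origin (0, 0):
  seg 1: left by d8 = 49/3 → (-49/3, 0)
  seg 2: left by d3 = 5 → (-64/3, 0)
  seg 3: left by d4 = 1/2 → (-131/6, 0)
  seg 4: right by d10 = 9 → (-77/6, 0)
  seg 5: right by d6 = 103/4 → (155/12, 0)
  seg 6: down by d9 = 33/2 → (155/12, -33/2)
  seg 7: down by d10 = 9 → (155/12, -51/2)
  seg 8: left by d5 = 18 → (-61/12, -51/2)

d6 = 103/4
d7 = 11/2
d8 = 49/3
d9 = 33/2
d10 = 9
endpoint = (-61/12, -51/2)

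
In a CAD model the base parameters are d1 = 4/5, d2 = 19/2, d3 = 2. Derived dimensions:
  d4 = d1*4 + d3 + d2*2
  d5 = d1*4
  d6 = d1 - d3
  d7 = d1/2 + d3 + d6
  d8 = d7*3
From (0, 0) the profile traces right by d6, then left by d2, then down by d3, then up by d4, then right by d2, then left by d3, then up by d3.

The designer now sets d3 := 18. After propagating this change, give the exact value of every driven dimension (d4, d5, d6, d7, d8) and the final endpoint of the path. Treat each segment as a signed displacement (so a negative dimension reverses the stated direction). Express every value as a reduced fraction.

Apply edit: d3 := 18
  d4 = d1*4 + d3 + d2*2 = 201/5
  d5 = d1*4 = 16/5
  d6 = d1 - d3 = -86/5
  d7 = d1/2 + d3 + d6 = 6/5
  d8 = d7*3 = 18/5
Walk from origin (0, 0):
  seg 1: right by d6 = -86/5 → (-86/5, 0)
  seg 2: left by d2 = 19/2 → (-267/10, 0)
  seg 3: down by d3 = 18 → (-267/10, -18)
  seg 4: up by d4 = 201/5 → (-267/10, 111/5)
  seg 5: right by d2 = 19/2 → (-86/5, 111/5)
  seg 6: left by d3 = 18 → (-176/5, 111/5)
  seg 7: up by d3 = 18 → (-176/5, 201/5)

d4 = 201/5
d5 = 16/5
d6 = -86/5
d7 = 6/5
d8 = 18/5
endpoint = (-176/5, 201/5)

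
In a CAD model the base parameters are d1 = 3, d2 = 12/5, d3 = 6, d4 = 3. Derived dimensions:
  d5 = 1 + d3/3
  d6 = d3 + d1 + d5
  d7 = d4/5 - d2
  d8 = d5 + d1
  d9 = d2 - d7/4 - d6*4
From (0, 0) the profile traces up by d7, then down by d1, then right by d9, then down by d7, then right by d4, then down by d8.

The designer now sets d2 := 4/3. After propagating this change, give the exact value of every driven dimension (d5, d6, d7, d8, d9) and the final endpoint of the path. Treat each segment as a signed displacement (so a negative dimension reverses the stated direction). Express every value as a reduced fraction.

Apply edit: d2 := 4/3
  d5 = 1 + d3/3 = 3
  d6 = d3 + d1 + d5 = 12
  d7 = d4/5 - d2 = -11/15
  d8 = d5 + d1 = 6
  d9 = d2 - d7/4 - d6*4 = -2789/60
Walk from origin (0, 0):
  seg 1: up by d7 = -11/15 → (0, -11/15)
  seg 2: down by d1 = 3 → (0, -56/15)
  seg 3: right by d9 = -2789/60 → (-2789/60, -56/15)
  seg 4: down by d7 = -11/15 → (-2789/60, -3)
  seg 5: right by d4 = 3 → (-2609/60, -3)
  seg 6: down by d8 = 6 → (-2609/60, -9)

d5 = 3
d6 = 12
d7 = -11/15
d8 = 6
d9 = -2789/60
endpoint = (-2609/60, -9)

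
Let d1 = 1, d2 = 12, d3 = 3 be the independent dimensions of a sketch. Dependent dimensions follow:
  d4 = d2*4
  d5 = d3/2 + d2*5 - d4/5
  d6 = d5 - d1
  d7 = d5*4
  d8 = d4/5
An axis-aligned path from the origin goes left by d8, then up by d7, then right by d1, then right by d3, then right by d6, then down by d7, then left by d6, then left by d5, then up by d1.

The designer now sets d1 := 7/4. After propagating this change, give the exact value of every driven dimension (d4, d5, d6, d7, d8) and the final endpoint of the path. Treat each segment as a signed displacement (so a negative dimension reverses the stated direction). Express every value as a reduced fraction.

d4 = 48
d5 = 519/10
d6 = 1003/20
d7 = 1038/5
d8 = 48/5
endpoint = (-227/4, 7/4)

Apply edit: d1 := 7/4
  d4 = d2*4 = 48
  d5 = d3/2 + d2*5 - d4/5 = 519/10
  d6 = d5 - d1 = 1003/20
  d7 = d5*4 = 1038/5
  d8 = d4/5 = 48/5
Walk from origin (0, 0):
  seg 1: left by d8 = 48/5 → (-48/5, 0)
  seg 2: up by d7 = 1038/5 → (-48/5, 1038/5)
  seg 3: right by d1 = 7/4 → (-157/20, 1038/5)
  seg 4: right by d3 = 3 → (-97/20, 1038/5)
  seg 5: right by d6 = 1003/20 → (453/10, 1038/5)
  seg 6: down by d7 = 1038/5 → (453/10, 0)
  seg 7: left by d6 = 1003/20 → (-97/20, 0)
  seg 8: left by d5 = 519/10 → (-227/4, 0)
  seg 9: up by d1 = 7/4 → (-227/4, 7/4)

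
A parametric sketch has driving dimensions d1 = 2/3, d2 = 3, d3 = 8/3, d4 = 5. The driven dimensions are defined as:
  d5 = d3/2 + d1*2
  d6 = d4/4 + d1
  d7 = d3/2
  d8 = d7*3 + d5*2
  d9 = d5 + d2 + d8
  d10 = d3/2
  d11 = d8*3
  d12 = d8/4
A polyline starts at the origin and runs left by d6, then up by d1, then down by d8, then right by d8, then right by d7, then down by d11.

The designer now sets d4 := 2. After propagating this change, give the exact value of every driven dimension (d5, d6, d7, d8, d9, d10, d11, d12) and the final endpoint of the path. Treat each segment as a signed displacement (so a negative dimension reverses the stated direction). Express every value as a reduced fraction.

d5 = 8/3
d6 = 7/6
d7 = 4/3
d8 = 28/3
d9 = 15
d10 = 4/3
d11 = 28
d12 = 7/3
endpoint = (19/2, -110/3)

Apply edit: d4 := 2
  d5 = d3/2 + d1*2 = 8/3
  d6 = d4/4 + d1 = 7/6
  d7 = d3/2 = 4/3
  d8 = d7*3 + d5*2 = 28/3
  d9 = d5 + d2 + d8 = 15
  d10 = d3/2 = 4/3
  d11 = d8*3 = 28
  d12 = d8/4 = 7/3
Walk from origin (0, 0):
  seg 1: left by d6 = 7/6 → (-7/6, 0)
  seg 2: up by d1 = 2/3 → (-7/6, 2/3)
  seg 3: down by d8 = 28/3 → (-7/6, -26/3)
  seg 4: right by d8 = 28/3 → (49/6, -26/3)
  seg 5: right by d7 = 4/3 → (19/2, -26/3)
  seg 6: down by d11 = 28 → (19/2, -110/3)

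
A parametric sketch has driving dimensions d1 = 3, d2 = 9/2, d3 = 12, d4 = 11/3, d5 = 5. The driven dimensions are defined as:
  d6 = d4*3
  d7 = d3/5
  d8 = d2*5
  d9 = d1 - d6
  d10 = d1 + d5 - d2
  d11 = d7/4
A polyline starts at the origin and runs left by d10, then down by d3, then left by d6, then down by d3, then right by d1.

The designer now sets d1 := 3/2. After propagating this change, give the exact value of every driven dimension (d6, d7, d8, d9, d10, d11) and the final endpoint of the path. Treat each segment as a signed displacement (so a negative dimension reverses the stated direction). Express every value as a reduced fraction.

d6 = 11
d7 = 12/5
d8 = 45/2
d9 = -19/2
d10 = 2
d11 = 3/5
endpoint = (-23/2, -24)

Apply edit: d1 := 3/2
  d6 = d4*3 = 11
  d7 = d3/5 = 12/5
  d8 = d2*5 = 45/2
  d9 = d1 - d6 = -19/2
  d10 = d1 + d5 - d2 = 2
  d11 = d7/4 = 3/5
Walk from origin (0, 0):
  seg 1: left by d10 = 2 → (-2, 0)
  seg 2: down by d3 = 12 → (-2, -12)
  seg 3: left by d6 = 11 → (-13, -12)
  seg 4: down by d3 = 12 → (-13, -24)
  seg 5: right by d1 = 3/2 → (-23/2, -24)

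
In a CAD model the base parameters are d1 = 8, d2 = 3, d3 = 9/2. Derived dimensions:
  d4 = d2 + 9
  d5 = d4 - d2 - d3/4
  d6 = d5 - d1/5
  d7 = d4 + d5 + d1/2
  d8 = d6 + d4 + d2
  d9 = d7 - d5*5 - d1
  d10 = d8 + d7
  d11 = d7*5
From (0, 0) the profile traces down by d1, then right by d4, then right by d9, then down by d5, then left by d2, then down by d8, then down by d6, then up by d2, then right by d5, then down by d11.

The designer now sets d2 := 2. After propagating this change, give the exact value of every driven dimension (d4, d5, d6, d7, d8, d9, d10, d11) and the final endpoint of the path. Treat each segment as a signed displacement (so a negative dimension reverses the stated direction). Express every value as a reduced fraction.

d4 = 11
d5 = 63/8
d6 = 251/40
d7 = 183/8
d8 = 771/40
d9 = -49/2
d10 = 843/20
d11 = 915/8
endpoint = (-61/8, -769/5)

Apply edit: d2 := 2
  d4 = d2 + 9 = 11
  d5 = d4 - d2 - d3/4 = 63/8
  d6 = d5 - d1/5 = 251/40
  d7 = d4 + d5 + d1/2 = 183/8
  d8 = d6 + d4 + d2 = 771/40
  d9 = d7 - d5*5 - d1 = -49/2
  d10 = d8 + d7 = 843/20
  d11 = d7*5 = 915/8
Walk from origin (0, 0):
  seg 1: down by d1 = 8 → (0, -8)
  seg 2: right by d4 = 11 → (11, -8)
  seg 3: right by d9 = -49/2 → (-27/2, -8)
  seg 4: down by d5 = 63/8 → (-27/2, -127/8)
  seg 5: left by d2 = 2 → (-31/2, -127/8)
  seg 6: down by d8 = 771/40 → (-31/2, -703/20)
  seg 7: down by d6 = 251/40 → (-31/2, -1657/40)
  seg 8: up by d2 = 2 → (-31/2, -1577/40)
  seg 9: right by d5 = 63/8 → (-61/8, -1577/40)
  seg 10: down by d11 = 915/8 → (-61/8, -769/5)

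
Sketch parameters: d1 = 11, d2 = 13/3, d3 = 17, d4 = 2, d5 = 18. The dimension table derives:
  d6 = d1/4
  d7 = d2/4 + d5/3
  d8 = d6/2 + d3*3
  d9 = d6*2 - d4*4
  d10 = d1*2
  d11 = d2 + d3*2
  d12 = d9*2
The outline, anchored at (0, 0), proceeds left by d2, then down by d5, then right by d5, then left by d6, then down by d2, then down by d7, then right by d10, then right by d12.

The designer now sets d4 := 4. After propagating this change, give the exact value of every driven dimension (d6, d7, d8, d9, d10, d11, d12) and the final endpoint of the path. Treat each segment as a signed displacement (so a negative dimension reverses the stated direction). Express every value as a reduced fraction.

Apply edit: d4 := 4
  d6 = d1/4 = 11/4
  d7 = d2/4 + d5/3 = 85/12
  d8 = d6/2 + d3*3 = 419/8
  d9 = d6*2 - d4*4 = -21/2
  d10 = d1*2 = 22
  d11 = d2 + d3*2 = 115/3
  d12 = d9*2 = -21
Walk from origin (0, 0):
  seg 1: left by d2 = 13/3 → (-13/3, 0)
  seg 2: down by d5 = 18 → (-13/3, -18)
  seg 3: right by d5 = 18 → (41/3, -18)
  seg 4: left by d6 = 11/4 → (131/12, -18)
  seg 5: down by d2 = 13/3 → (131/12, -67/3)
  seg 6: down by d7 = 85/12 → (131/12, -353/12)
  seg 7: right by d10 = 22 → (395/12, -353/12)
  seg 8: right by d12 = -21 → (143/12, -353/12)

d6 = 11/4
d7 = 85/12
d8 = 419/8
d9 = -21/2
d10 = 22
d11 = 115/3
d12 = -21
endpoint = (143/12, -353/12)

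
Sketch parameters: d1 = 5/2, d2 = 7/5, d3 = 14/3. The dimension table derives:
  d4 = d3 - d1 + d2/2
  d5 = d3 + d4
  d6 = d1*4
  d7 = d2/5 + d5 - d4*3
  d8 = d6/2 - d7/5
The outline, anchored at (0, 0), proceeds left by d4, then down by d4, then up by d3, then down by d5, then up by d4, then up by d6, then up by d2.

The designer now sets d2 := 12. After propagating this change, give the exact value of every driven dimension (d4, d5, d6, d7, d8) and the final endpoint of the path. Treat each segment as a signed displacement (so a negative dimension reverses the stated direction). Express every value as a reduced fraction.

d4 = 49/6
d5 = 77/6
d6 = 10
d7 = -139/15
d8 = 514/75
endpoint = (-49/6, 83/6)

Apply edit: d2 := 12
  d4 = d3 - d1 + d2/2 = 49/6
  d5 = d3 + d4 = 77/6
  d6 = d1*4 = 10
  d7 = d2/5 + d5 - d4*3 = -139/15
  d8 = d6/2 - d7/5 = 514/75
Walk from origin (0, 0):
  seg 1: left by d4 = 49/6 → (-49/6, 0)
  seg 2: down by d4 = 49/6 → (-49/6, -49/6)
  seg 3: up by d3 = 14/3 → (-49/6, -7/2)
  seg 4: down by d5 = 77/6 → (-49/6, -49/3)
  seg 5: up by d4 = 49/6 → (-49/6, -49/6)
  seg 6: up by d6 = 10 → (-49/6, 11/6)
  seg 7: up by d2 = 12 → (-49/6, 83/6)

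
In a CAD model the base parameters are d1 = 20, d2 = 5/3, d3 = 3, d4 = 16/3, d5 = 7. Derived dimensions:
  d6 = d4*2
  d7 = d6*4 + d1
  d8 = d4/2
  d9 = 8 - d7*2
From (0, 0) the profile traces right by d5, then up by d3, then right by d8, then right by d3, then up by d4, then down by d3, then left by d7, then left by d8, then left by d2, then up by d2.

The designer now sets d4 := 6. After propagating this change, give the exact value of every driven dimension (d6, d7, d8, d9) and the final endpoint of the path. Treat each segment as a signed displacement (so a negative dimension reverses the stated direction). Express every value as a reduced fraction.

d6 = 12
d7 = 68
d8 = 3
d9 = -128
endpoint = (-179/3, 23/3)

Apply edit: d4 := 6
  d6 = d4*2 = 12
  d7 = d6*4 + d1 = 68
  d8 = d4/2 = 3
  d9 = 8 - d7*2 = -128
Walk from origin (0, 0):
  seg 1: right by d5 = 7 → (7, 0)
  seg 2: up by d3 = 3 → (7, 3)
  seg 3: right by d8 = 3 → (10, 3)
  seg 4: right by d3 = 3 → (13, 3)
  seg 5: up by d4 = 6 → (13, 9)
  seg 6: down by d3 = 3 → (13, 6)
  seg 7: left by d7 = 68 → (-55, 6)
  seg 8: left by d8 = 3 → (-58, 6)
  seg 9: left by d2 = 5/3 → (-179/3, 6)
  seg 10: up by d2 = 5/3 → (-179/3, 23/3)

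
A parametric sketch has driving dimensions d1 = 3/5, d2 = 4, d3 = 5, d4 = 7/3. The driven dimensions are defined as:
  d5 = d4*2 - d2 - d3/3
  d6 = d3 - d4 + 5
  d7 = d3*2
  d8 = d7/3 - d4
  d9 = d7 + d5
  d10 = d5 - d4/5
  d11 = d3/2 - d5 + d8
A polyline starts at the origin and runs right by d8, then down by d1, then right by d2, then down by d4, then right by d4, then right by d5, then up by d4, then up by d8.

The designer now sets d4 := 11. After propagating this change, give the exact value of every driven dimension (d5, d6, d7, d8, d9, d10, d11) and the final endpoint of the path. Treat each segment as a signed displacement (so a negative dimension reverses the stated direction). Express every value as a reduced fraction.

d5 = 49/3
d6 = -1
d7 = 10
d8 = -23/3
d9 = 79/3
d10 = 212/15
d11 = -43/2
endpoint = (71/3, -124/15)

Apply edit: d4 := 11
  d5 = d4*2 - d2 - d3/3 = 49/3
  d6 = d3 - d4 + 5 = -1
  d7 = d3*2 = 10
  d8 = d7/3 - d4 = -23/3
  d9 = d7 + d5 = 79/3
  d10 = d5 - d4/5 = 212/15
  d11 = d3/2 - d5 + d8 = -43/2
Walk from origin (0, 0):
  seg 1: right by d8 = -23/3 → (-23/3, 0)
  seg 2: down by d1 = 3/5 → (-23/3, -3/5)
  seg 3: right by d2 = 4 → (-11/3, -3/5)
  seg 4: down by d4 = 11 → (-11/3, -58/5)
  seg 5: right by d4 = 11 → (22/3, -58/5)
  seg 6: right by d5 = 49/3 → (71/3, -58/5)
  seg 7: up by d4 = 11 → (71/3, -3/5)
  seg 8: up by d8 = -23/3 → (71/3, -124/15)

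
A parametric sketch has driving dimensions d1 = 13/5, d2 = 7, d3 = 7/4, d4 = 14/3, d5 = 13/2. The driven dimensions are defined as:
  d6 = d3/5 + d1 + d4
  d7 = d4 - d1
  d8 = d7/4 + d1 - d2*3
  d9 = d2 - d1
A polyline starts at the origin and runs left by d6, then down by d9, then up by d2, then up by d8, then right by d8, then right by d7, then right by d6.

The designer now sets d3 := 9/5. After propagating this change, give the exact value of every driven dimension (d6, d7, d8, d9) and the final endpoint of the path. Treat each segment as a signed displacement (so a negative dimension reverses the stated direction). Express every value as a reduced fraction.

d6 = 572/75
d7 = 31/15
d8 = -1073/60
d9 = 22/5
endpoint = (-949/60, -917/60)

Apply edit: d3 := 9/5
  d6 = d3/5 + d1 + d4 = 572/75
  d7 = d4 - d1 = 31/15
  d8 = d7/4 + d1 - d2*3 = -1073/60
  d9 = d2 - d1 = 22/5
Walk from origin (0, 0):
  seg 1: left by d6 = 572/75 → (-572/75, 0)
  seg 2: down by d9 = 22/5 → (-572/75, -22/5)
  seg 3: up by d2 = 7 → (-572/75, 13/5)
  seg 4: up by d8 = -1073/60 → (-572/75, -917/60)
  seg 5: right by d8 = -1073/60 → (-2551/100, -917/60)
  seg 6: right by d7 = 31/15 → (-7033/300, -917/60)
  seg 7: right by d6 = 572/75 → (-949/60, -917/60)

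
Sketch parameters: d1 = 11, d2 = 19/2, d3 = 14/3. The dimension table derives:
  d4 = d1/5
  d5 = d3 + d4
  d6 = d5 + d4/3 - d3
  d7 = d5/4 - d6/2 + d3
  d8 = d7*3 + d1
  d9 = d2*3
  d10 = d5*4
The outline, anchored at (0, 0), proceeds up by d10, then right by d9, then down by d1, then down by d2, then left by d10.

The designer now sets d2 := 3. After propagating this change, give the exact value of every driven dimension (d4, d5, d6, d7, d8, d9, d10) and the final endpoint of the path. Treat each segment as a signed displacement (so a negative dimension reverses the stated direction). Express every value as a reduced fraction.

Apply edit: d2 := 3
  d4 = d1/5 = 11/5
  d5 = d3 + d4 = 103/15
  d6 = d5 + d4/3 - d3 = 44/15
  d7 = d5/4 - d6/2 + d3 = 59/12
  d8 = d7*3 + d1 = 103/4
  d9 = d2*3 = 9
  d10 = d5*4 = 412/15
Walk from origin (0, 0):
  seg 1: up by d10 = 412/15 → (0, 412/15)
  seg 2: right by d9 = 9 → (9, 412/15)
  seg 3: down by d1 = 11 → (9, 247/15)
  seg 4: down by d2 = 3 → (9, 202/15)
  seg 5: left by d10 = 412/15 → (-277/15, 202/15)

d4 = 11/5
d5 = 103/15
d6 = 44/15
d7 = 59/12
d8 = 103/4
d9 = 9
d10 = 412/15
endpoint = (-277/15, 202/15)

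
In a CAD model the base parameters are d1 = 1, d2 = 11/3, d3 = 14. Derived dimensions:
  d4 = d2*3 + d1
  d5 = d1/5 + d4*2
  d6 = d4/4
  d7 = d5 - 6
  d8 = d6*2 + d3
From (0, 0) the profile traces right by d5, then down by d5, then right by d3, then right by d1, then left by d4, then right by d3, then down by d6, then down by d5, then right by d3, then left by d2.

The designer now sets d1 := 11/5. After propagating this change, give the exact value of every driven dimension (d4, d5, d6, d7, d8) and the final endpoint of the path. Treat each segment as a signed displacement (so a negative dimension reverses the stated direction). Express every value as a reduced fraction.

Apply edit: d1 := 11/5
  d4 = d2*3 + d1 = 66/5
  d5 = d1/5 + d4*2 = 671/25
  d6 = d4/4 = 33/10
  d7 = d5 - 6 = 521/25
  d8 = d6*2 + d3 = 103/5
Walk from origin (0, 0):
  seg 1: right by d5 = 671/25 → (671/25, 0)
  seg 2: down by d5 = 671/25 → (671/25, -671/25)
  seg 3: right by d3 = 14 → (1021/25, -671/25)
  seg 4: right by d1 = 11/5 → (1076/25, -671/25)
  seg 5: left by d4 = 66/5 → (746/25, -671/25)
  seg 6: right by d3 = 14 → (1096/25, -671/25)
  seg 7: down by d6 = 33/10 → (1096/25, -1507/50)
  seg 8: down by d5 = 671/25 → (1096/25, -2849/50)
  seg 9: right by d3 = 14 → (1446/25, -2849/50)
  seg 10: left by d2 = 11/3 → (4063/75, -2849/50)

d4 = 66/5
d5 = 671/25
d6 = 33/10
d7 = 521/25
d8 = 103/5
endpoint = (4063/75, -2849/50)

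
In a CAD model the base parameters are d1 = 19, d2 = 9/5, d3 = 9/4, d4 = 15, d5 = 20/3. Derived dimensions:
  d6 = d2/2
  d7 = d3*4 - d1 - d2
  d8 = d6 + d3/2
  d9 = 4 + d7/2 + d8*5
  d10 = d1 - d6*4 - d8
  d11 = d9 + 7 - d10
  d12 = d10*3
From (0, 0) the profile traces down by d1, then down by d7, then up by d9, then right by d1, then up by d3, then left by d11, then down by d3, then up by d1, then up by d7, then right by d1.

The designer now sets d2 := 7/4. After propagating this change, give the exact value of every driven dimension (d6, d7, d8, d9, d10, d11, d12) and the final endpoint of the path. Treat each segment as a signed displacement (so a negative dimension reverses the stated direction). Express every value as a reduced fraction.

d6 = 7/8
d7 = -47/4
d8 = 2
d9 = 65/8
d10 = 27/2
d11 = 13/8
d12 = 81/2
endpoint = (291/8, 65/8)

Apply edit: d2 := 7/4
  d6 = d2/2 = 7/8
  d7 = d3*4 - d1 - d2 = -47/4
  d8 = d6 + d3/2 = 2
  d9 = 4 + d7/2 + d8*5 = 65/8
  d10 = d1 - d6*4 - d8 = 27/2
  d11 = d9 + 7 - d10 = 13/8
  d12 = d10*3 = 81/2
Walk from origin (0, 0):
  seg 1: down by d1 = 19 → (0, -19)
  seg 2: down by d7 = -47/4 → (0, -29/4)
  seg 3: up by d9 = 65/8 → (0, 7/8)
  seg 4: right by d1 = 19 → (19, 7/8)
  seg 5: up by d3 = 9/4 → (19, 25/8)
  seg 6: left by d11 = 13/8 → (139/8, 25/8)
  seg 7: down by d3 = 9/4 → (139/8, 7/8)
  seg 8: up by d1 = 19 → (139/8, 159/8)
  seg 9: up by d7 = -47/4 → (139/8, 65/8)
  seg 10: right by d1 = 19 → (291/8, 65/8)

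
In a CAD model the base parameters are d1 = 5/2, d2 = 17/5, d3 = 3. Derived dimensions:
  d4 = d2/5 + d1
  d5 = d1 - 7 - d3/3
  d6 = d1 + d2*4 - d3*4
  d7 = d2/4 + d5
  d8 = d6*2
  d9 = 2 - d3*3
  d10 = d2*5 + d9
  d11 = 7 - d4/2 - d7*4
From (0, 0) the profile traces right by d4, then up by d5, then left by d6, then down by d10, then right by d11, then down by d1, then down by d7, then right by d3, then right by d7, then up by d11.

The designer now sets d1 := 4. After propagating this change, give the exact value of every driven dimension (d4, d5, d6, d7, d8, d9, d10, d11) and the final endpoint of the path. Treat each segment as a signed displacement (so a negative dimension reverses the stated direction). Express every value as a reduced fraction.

Apply edit: d1 := 4
  d4 = d2/5 + d1 = 117/25
  d5 = d1 - 7 - d3/3 = -4
  d6 = d1 + d2*4 - d3*4 = 28/5
  d7 = d2/4 + d5 = -63/20
  d8 = d6*2 = 56/5
  d9 = 2 - d3*3 = -7
  d10 = d2*5 + d9 = 10
  d11 = 7 - d4/2 - d7*4 = 863/50
Walk from origin (0, 0):
  seg 1: right by d4 = 117/25 → (117/25, 0)
  seg 2: up by d5 = -4 → (117/25, -4)
  seg 3: left by d6 = 28/5 → (-23/25, -4)
  seg 4: down by d10 = 10 → (-23/25, -14)
  seg 5: right by d11 = 863/50 → (817/50, -14)
  seg 6: down by d1 = 4 → (817/50, -18)
  seg 7: down by d7 = -63/20 → (817/50, -297/20)
  seg 8: right by d3 = 3 → (967/50, -297/20)
  seg 9: right by d7 = -63/20 → (1619/100, -297/20)
  seg 10: up by d11 = 863/50 → (1619/100, 241/100)

d4 = 117/25
d5 = -4
d6 = 28/5
d7 = -63/20
d8 = 56/5
d9 = -7
d10 = 10
d11 = 863/50
endpoint = (1619/100, 241/100)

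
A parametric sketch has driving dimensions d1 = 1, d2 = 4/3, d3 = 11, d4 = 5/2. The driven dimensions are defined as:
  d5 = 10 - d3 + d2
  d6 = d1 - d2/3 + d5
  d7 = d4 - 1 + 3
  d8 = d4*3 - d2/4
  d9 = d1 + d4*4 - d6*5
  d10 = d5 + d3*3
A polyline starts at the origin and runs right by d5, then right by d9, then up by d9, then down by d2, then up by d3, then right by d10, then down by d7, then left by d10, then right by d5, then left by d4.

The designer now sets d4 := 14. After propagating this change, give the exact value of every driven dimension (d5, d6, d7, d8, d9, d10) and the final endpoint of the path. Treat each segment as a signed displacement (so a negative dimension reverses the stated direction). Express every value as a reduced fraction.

Apply edit: d4 := 14
  d5 = 10 - d3 + d2 = 1/3
  d6 = d1 - d2/3 + d5 = 8/9
  d7 = d4 - 1 + 3 = 16
  d8 = d4*3 - d2/4 = 125/3
  d9 = d1 + d4*4 - d6*5 = 473/9
  d10 = d5 + d3*3 = 100/3
Walk from origin (0, 0):
  seg 1: right by d5 = 1/3 → (1/3, 0)
  seg 2: right by d9 = 473/9 → (476/9, 0)
  seg 3: up by d9 = 473/9 → (476/9, 473/9)
  seg 4: down by d2 = 4/3 → (476/9, 461/9)
  seg 5: up by d3 = 11 → (476/9, 560/9)
  seg 6: right by d10 = 100/3 → (776/9, 560/9)
  seg 7: down by d7 = 16 → (776/9, 416/9)
  seg 8: left by d10 = 100/3 → (476/9, 416/9)
  seg 9: right by d5 = 1/3 → (479/9, 416/9)
  seg 10: left by d4 = 14 → (353/9, 416/9)

d5 = 1/3
d6 = 8/9
d7 = 16
d8 = 125/3
d9 = 473/9
d10 = 100/3
endpoint = (353/9, 416/9)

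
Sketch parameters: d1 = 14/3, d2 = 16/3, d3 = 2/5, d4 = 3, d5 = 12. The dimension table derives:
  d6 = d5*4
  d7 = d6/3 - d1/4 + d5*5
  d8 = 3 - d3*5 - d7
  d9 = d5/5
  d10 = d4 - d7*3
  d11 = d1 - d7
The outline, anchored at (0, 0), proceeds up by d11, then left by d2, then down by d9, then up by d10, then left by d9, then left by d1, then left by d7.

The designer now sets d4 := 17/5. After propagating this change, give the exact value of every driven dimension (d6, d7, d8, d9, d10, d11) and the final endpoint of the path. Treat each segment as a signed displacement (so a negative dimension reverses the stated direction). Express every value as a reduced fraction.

Apply edit: d4 := 17/5
  d6 = d5*4 = 48
  d7 = d6/3 - d1/4 + d5*5 = 449/6
  d8 = 3 - d3*5 - d7 = -443/6
  d9 = d5/5 = 12/5
  d10 = d4 - d7*3 = -2211/10
  d11 = d1 - d7 = -421/6
Walk from origin (0, 0):
  seg 1: up by d11 = -421/6 → (0, -421/6)
  seg 2: left by d2 = 16/3 → (-16/3, -421/6)
  seg 3: down by d9 = 12/5 → (-16/3, -2177/30)
  seg 4: up by d10 = -2211/10 → (-16/3, -881/3)
  seg 5: left by d9 = 12/5 → (-116/15, -881/3)
  seg 6: left by d1 = 14/3 → (-62/5, -881/3)
  seg 7: left by d7 = 449/6 → (-2617/30, -881/3)

d6 = 48
d7 = 449/6
d8 = -443/6
d9 = 12/5
d10 = -2211/10
d11 = -421/6
endpoint = (-2617/30, -881/3)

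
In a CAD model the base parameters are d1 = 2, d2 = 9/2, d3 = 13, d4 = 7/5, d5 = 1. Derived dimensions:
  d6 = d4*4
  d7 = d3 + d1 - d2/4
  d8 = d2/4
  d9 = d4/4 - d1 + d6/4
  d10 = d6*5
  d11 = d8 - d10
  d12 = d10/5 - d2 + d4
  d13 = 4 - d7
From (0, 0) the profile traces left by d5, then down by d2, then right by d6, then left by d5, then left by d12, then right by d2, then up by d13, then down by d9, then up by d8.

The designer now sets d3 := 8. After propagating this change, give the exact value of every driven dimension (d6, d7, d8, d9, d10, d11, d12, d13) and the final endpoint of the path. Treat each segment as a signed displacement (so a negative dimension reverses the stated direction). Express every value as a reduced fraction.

d6 = 28/5
d7 = 71/8
d8 = 9/8
d9 = -1/4
d10 = 28
d11 = -215/8
d12 = 5/2
d13 = -39/8
endpoint = (28/5, -8)

Apply edit: d3 := 8
  d6 = d4*4 = 28/5
  d7 = d3 + d1 - d2/4 = 71/8
  d8 = d2/4 = 9/8
  d9 = d4/4 - d1 + d6/4 = -1/4
  d10 = d6*5 = 28
  d11 = d8 - d10 = -215/8
  d12 = d10/5 - d2 + d4 = 5/2
  d13 = 4 - d7 = -39/8
Walk from origin (0, 0):
  seg 1: left by d5 = 1 → (-1, 0)
  seg 2: down by d2 = 9/2 → (-1, -9/2)
  seg 3: right by d6 = 28/5 → (23/5, -9/2)
  seg 4: left by d5 = 1 → (18/5, -9/2)
  seg 5: left by d12 = 5/2 → (11/10, -9/2)
  seg 6: right by d2 = 9/2 → (28/5, -9/2)
  seg 7: up by d13 = -39/8 → (28/5, -75/8)
  seg 8: down by d9 = -1/4 → (28/5, -73/8)
  seg 9: up by d8 = 9/8 → (28/5, -8)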